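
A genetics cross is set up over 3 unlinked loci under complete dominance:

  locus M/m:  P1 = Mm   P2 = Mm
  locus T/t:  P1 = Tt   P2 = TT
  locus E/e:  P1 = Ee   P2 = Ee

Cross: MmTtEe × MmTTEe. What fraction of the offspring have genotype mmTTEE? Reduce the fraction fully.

MmTtEe gametes: MTE×1, MTe×1, MtE×1, Mte×1, mTE×1, mTe×1, mtE×1, mte×1
MmTTEe gametes: MTE×2, MTe×2, mTE×2, mTe×2
MmTtEe×MmTTEe grid (8·8=64): MMTTEE=2 MMTTEe=4 MMTTee=2 MMTtEE=2 MMTtEe=4 MMTtee=2 MmTTEE=4 MmTTEe=8 MmTTee=4 MmTtEE=4 MmTtEe=8 MmTtee=4 mmTTEE=2 mmTTEe=4 mmTTee=2 mmTtEE=2 mmTtEe=4 mmTtee=2
mmTTEE hits 2/64; gcd=2; 2÷2/64÷2 = 1/32

P(mmTTEE) = 1/32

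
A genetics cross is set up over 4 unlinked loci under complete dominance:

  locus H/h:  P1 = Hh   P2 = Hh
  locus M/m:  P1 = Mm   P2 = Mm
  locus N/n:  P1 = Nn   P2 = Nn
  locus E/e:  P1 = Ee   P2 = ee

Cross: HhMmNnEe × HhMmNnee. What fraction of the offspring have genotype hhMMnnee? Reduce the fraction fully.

P(hhMMnnee) = 1/128

HhMmNnEe gametes: HMNE×1, HMNe×1, HMnE×1, HMne×1, HmNE×1, HmNe×1, HmnE×1, Hmne×1, hMNE×1, hMNe×1, hMnE×1, hMne×1, hmNE×1, hmNe×1, hmnE×1, hmne×1
HhMmNnee gametes: HMNe×2, HMne×2, HmNe×2, Hmne×2, hMNe×2, hMne×2, hmNe×2, hmne×2
HhMmNnEe×HhMmNnee grid (16·16=256): HHMMNNEe=2 HHMMNNee=2 HHMMNnEe=4 HHMMNnee=4 HHMMnnEe=2 HHMMnnee=2 HHMmNNEe=4 HHMmNNee=4 HHMmNnEe=8 HHMmNnee=8 HHMmnnEe=4 HHMmnnee=4 HHmmNNEe=2 HHmmNNee=2 HHmmNnEe=4 HHmmNnee=4 HHmmnnEe=2 HHmmnnee=2 HhMMNNEe=4 HhMMNNee=4 HhMMNnEe=8 HhMMNnee=8 HhMMnnEe=4 HhMMnnee=4 HhMmNNEe=8 HhMmNNee=8 HhMmNnEe=16 HhMmNnee=16 HhMmnnEe=8 HhMmnnee=8 HhmmNNEe=4 HhmmNNee=4 HhmmNnEe=8 HhmmNnee=8 HhmmnnEe=4 Hhmmnnee=4 hhMMNNEe=2 hhMMNNee=2 hhMMNnEe=4 hhMMNnee=4 hhMMnnEe=2 hhMMnnee=2 hhMmNNEe=4 hhMmNNee=4 hhMmNnEe=8 hhMmNnee=8 hhMmnnEe=4 hhMmnnee=4 hhmmNNEe=2 hhmmNNee=2 hhmmNnEe=4 hhmmNnee=4 hhmmnnEe=2 hhmmnnee=2
hhMMnnee hits 2/256; gcd=2; 2÷2/256÷2 = 1/128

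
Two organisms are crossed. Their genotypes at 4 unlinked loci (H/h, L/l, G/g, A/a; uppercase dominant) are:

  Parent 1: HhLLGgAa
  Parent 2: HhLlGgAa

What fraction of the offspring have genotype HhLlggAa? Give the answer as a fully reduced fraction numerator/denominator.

HhLLGgAa gametes: HLGA×2, HLGa×2, HLgA×2, HLga×2, hLGA×2, hLGa×2, hLgA×2, hLga×2
HhLlGgAa gametes: HLGA×1, HLGa×1, HLgA×1, HLga×1, HlGA×1, HlGa×1, HlgA×1, Hlga×1, hLGA×1, hLGa×1, hLgA×1, hLga×1, hlGA×1, hlGa×1, hlgA×1, hlga×1
HhLLGgAa×HhLlGgAa grid (16·16=256): HHLLGGAA=2 HHLLGGAa=4 HHLLGGaa=2 HHLLGgAA=4 HHLLGgAa=8 HHLLGgaa=4 HHLLggAA=2 HHLLggAa=4 HHLLggaa=2 HHLlGGAA=2 HHLlGGAa=4 HHLlGGaa=2 HHLlGgAA=4 HHLlGgAa=8 HHLlGgaa=4 HHLlggAA=2 HHLlggAa=4 HHLlggaa=2 HhLLGGAA=4 HhLLGGAa=8 HhLLGGaa=4 HhLLGgAA=8 HhLLGgAa=16 HhLLGgaa=8 HhLLggAA=4 HhLLggAa=8 HhLLggaa=4 HhLlGGAA=4 HhLlGGAa=8 HhLlGGaa=4 HhLlGgAA=8 HhLlGgAa=16 HhLlGgaa=8 HhLlggAA=4 HhLlggAa=8 HhLlggaa=4 hhLLGGAA=2 hhLLGGAa=4 hhLLGGaa=2 hhLLGgAA=4 hhLLGgAa=8 hhLLGgaa=4 hhLLggAA=2 hhLLggAa=4 hhLLggaa=2 hhLlGGAA=2 hhLlGGAa=4 hhLlGGaa=2 hhLlGgAA=4 hhLlGgAa=8 hhLlGgaa=4 hhLlggAA=2 hhLlggAa=4 hhLlggaa=2
HhLlggAa hits 8/256; gcd=8; 8÷8/256÷8 = 1/32

P(HhLlggAa) = 1/32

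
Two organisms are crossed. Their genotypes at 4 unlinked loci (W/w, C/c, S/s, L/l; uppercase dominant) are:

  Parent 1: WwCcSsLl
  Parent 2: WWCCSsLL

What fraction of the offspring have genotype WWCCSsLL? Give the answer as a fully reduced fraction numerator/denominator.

WwCcSsLl gametes: WCSL×1, WCSl×1, WCsL×1, WCsl×1, WcSL×1, WcSl×1, WcsL×1, Wcsl×1, wCSL×1, wCSl×1, wCsL×1, wCsl×1, wcSL×1, wcSl×1, wcsL×1, wcsl×1
WWCCSsLL gametes: WCSL×8, WCsL×8
WwCcSsLl×WWCCSsLL grid (16·16=256): WWCCSSLL=8 WWCCSSLl=8 WWCCSsLL=16 WWCCSsLl=16 WWCCssLL=8 WWCCssLl=8 WWCcSSLL=8 WWCcSSLl=8 WWCcSsLL=16 WWCcSsLl=16 WWCcssLL=8 WWCcssLl=8 WwCCSSLL=8 WwCCSSLl=8 WwCCSsLL=16 WwCCSsLl=16 WwCCssLL=8 WwCCssLl=8 WwCcSSLL=8 WwCcSSLl=8 WwCcSsLL=16 WwCcSsLl=16 WwCcssLL=8 WwCcssLl=8
WWCCSsLL hits 16/256; gcd=16; 16÷16/256÷16 = 1/16

P(WWCCSsLL) = 1/16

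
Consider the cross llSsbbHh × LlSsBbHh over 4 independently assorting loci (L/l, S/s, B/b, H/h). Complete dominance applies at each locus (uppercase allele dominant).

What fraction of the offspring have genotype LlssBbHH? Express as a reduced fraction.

P(LlssBbHH) = 1/64

llSsbbHh gametes: lSbH×4, lSbh×4, lsbH×4, lsbh×4
LlSsBbHh gametes: LSBH×1, LSBh×1, LSbH×1, LSbh×1, LsBH×1, LsBh×1, LsbH×1, Lsbh×1, lSBH×1, lSBh×1, lSbH×1, lSbh×1, lsBH×1, lsBh×1, lsbH×1, lsbh×1
llSsbbHh×LlSsBbHh grid (16·16=256): LlSSBbHH=4 LlSSBbHh=8 LlSSBbhh=4 LlSSbbHH=4 LlSSbbHh=8 LlSSbbhh=4 LlSsBbHH=8 LlSsBbHh=16 LlSsBbhh=8 LlSsbbHH=8 LlSsbbHh=16 LlSsbbhh=8 LlssBbHH=4 LlssBbHh=8 LlssBbhh=4 LlssbbHH=4 LlssbbHh=8 Llssbbhh=4 llSSBbHH=4 llSSBbHh=8 llSSBbhh=4 llSSbbHH=4 llSSbbHh=8 llSSbbhh=4 llSsBbHH=8 llSsBbHh=16 llSsBbhh=8 llSsbbHH=8 llSsbbHh=16 llSsbbhh=8 llssBbHH=4 llssBbHh=8 llssBbhh=4 llssbbHH=4 llssbbHh=8 llssbbhh=4
LlssBbHH hits 4/256; gcd=4; 4÷4/256÷4 = 1/64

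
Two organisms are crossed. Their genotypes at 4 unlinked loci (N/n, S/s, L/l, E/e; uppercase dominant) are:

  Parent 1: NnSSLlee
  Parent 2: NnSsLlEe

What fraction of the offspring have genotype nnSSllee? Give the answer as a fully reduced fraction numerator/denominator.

P(nnSSllee) = 1/64

NnSSLlee gametes: NSLe×4, NSle×4, nSLe×4, nSle×4
NnSsLlEe gametes: NSLE×1, NSLe×1, NSlE×1, NSle×1, NsLE×1, NsLe×1, NslE×1, Nsle×1, nSLE×1, nSLe×1, nSlE×1, nSle×1, nsLE×1, nsLe×1, nslE×1, nsle×1
NnSSLlee×NnSsLlEe grid (16·16=256): NNSSLLEe=4 NNSSLLee=4 NNSSLlEe=8 NNSSLlee=8 NNSSllEe=4 NNSSllee=4 NNSsLLEe=4 NNSsLLee=4 NNSsLlEe=8 NNSsLlee=8 NNSsllEe=4 NNSsllee=4 NnSSLLEe=8 NnSSLLee=8 NnSSLlEe=16 NnSSLlee=16 NnSSllEe=8 NnSSllee=8 NnSsLLEe=8 NnSsLLee=8 NnSsLlEe=16 NnSsLlee=16 NnSsllEe=8 NnSsllee=8 nnSSLLEe=4 nnSSLLee=4 nnSSLlEe=8 nnSSLlee=8 nnSSllEe=4 nnSSllee=4 nnSsLLEe=4 nnSsLLee=4 nnSsLlEe=8 nnSsLlee=8 nnSsllEe=4 nnSsllee=4
nnSSllee hits 4/256; gcd=4; 4÷4/256÷4 = 1/64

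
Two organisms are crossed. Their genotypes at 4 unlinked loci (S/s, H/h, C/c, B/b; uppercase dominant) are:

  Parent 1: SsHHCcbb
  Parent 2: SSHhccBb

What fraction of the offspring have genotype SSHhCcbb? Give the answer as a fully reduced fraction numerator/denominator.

P(SSHhCcbb) = 1/16

SsHHCcbb gametes: SHCb×4, SHcb×4, sHCb×4, sHcb×4
SSHhccBb gametes: SHcB×4, SHcb×4, ShcB×4, Shcb×4
SsHHCcbb×SSHhccBb grid (16·16=256): SSHHCcBb=16 SSHHCcbb=16 SSHHccBb=16 SSHHccbb=16 SSHhCcBb=16 SSHhCcbb=16 SSHhccBb=16 SSHhccbb=16 SsHHCcBb=16 SsHHCcbb=16 SsHHccBb=16 SsHHccbb=16 SsHhCcBb=16 SsHhCcbb=16 SsHhccBb=16 SsHhccbb=16
SSHhCcbb hits 16/256; gcd=16; 16÷16/256÷16 = 1/16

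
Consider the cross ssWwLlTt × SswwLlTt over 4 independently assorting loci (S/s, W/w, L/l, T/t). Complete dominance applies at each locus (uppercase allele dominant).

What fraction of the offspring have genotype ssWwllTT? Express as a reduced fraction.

P(ssWwllTT) = 1/64

ssWwLlTt gametes: sWLT×2, sWLt×2, sWlT×2, sWlt×2, swLT×2, swLt×2, swlT×2, swlt×2
SswwLlTt gametes: SwLT×2, SwLt×2, SwlT×2, Swlt×2, swLT×2, swLt×2, swlT×2, swlt×2
ssWwLlTt×SswwLlTt grid (16·16=256): SsWwLLTT=4 SsWwLLTt=8 SsWwLLtt=4 SsWwLlTT=8 SsWwLlTt=16 SsWwLltt=8 SsWwllTT=4 SsWwllTt=8 SsWwlltt=4 SswwLLTT=4 SswwLLTt=8 SswwLLtt=4 SswwLlTT=8 SswwLlTt=16 SswwLltt=8 SswwllTT=4 SswwllTt=8 Sswwlltt=4 ssWwLLTT=4 ssWwLLTt=8 ssWwLLtt=4 ssWwLlTT=8 ssWwLlTt=16 ssWwLltt=8 ssWwllTT=4 ssWwllTt=8 ssWwlltt=4 sswwLLTT=4 sswwLLTt=8 sswwLLtt=4 sswwLlTT=8 sswwLlTt=16 sswwLltt=8 sswwllTT=4 sswwllTt=8 sswwlltt=4
ssWwllTT hits 4/256; gcd=4; 4÷4/256÷4 = 1/64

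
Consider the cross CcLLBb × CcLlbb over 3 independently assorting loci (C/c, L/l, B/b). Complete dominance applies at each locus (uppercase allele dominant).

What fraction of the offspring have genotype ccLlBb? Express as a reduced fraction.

CcLLBb gametes: CLB×2, CLb×2, cLB×2, cLb×2
CcLlbb gametes: CLb×2, Clb×2, cLb×2, clb×2
CcLLBb×CcLlbb grid (8·8=64): CCLLBb=4 CCLLbb=4 CCLlBb=4 CCLlbb=4 CcLLBb=8 CcLLbb=8 CcLlBb=8 CcLlbb=8 ccLLBb=4 ccLLbb=4 ccLlBb=4 ccLlbb=4
ccLlBb hits 4/64; gcd=4; 4÷4/64÷4 = 1/16

P(ccLlBb) = 1/16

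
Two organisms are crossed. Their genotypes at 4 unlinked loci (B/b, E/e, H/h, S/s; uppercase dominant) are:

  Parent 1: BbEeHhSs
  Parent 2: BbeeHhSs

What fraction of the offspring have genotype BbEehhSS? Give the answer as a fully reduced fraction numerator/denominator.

P(BbEehhSS) = 1/64

BbEeHhSs gametes: BEHS×1, BEHs×1, BEhS×1, BEhs×1, BeHS×1, BeHs×1, BehS×1, Behs×1, bEHS×1, bEHs×1, bEhS×1, bEhs×1, beHS×1, beHs×1, behS×1, behs×1
BbeeHhSs gametes: BeHS×2, BeHs×2, BehS×2, Behs×2, beHS×2, beHs×2, behS×2, behs×2
BbEeHhSs×BbeeHhSs grid (16·16=256): BBEeHHSS=2 BBEeHHSs=4 BBEeHHss=2 BBEeHhSS=4 BBEeHhSs=8 BBEeHhss=4 BBEehhSS=2 BBEehhSs=4 BBEehhss=2 BBeeHHSS=2 BBeeHHSs=4 BBeeHHss=2 BBeeHhSS=4 BBeeHhSs=8 BBeeHhss=4 BBeehhSS=2 BBeehhSs=4 BBeehhss=2 BbEeHHSS=4 BbEeHHSs=8 BbEeHHss=4 BbEeHhSS=8 BbEeHhSs=16 BbEeHhss=8 BbEehhSS=4 BbEehhSs=8 BbEehhss=4 BbeeHHSS=4 BbeeHHSs=8 BbeeHHss=4 BbeeHhSS=8 BbeeHhSs=16 BbeeHhss=8 BbeehhSS=4 BbeehhSs=8 Bbeehhss=4 bbEeHHSS=2 bbEeHHSs=4 bbEeHHss=2 bbEeHhSS=4 bbEeHhSs=8 bbEeHhss=4 bbEehhSS=2 bbEehhSs=4 bbEehhss=2 bbeeHHSS=2 bbeeHHSs=4 bbeeHHss=2 bbeeHhSS=4 bbeeHhSs=8 bbeeHhss=4 bbeehhSS=2 bbeehhSs=4 bbeehhss=2
BbEehhSS hits 4/256; gcd=4; 4÷4/256÷4 = 1/64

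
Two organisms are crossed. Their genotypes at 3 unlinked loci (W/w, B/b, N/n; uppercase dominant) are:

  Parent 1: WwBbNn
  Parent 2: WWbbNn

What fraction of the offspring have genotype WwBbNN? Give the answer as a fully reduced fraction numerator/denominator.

P(WwBbNN) = 1/16

WwBbNn gametes: WBN×1, WBn×1, WbN×1, Wbn×1, wBN×1, wBn×1, wbN×1, wbn×1
WWbbNn gametes: WbN×4, Wbn×4
WwBbNn×WWbbNn grid (8·8=64): WWBbNN=4 WWBbNn=8 WWBbnn=4 WWbbNN=4 WWbbNn=8 WWbbnn=4 WwBbNN=4 WwBbNn=8 WwBbnn=4 WwbbNN=4 WwbbNn=8 Wwbbnn=4
WwBbNN hits 4/64; gcd=4; 4÷4/64÷4 = 1/16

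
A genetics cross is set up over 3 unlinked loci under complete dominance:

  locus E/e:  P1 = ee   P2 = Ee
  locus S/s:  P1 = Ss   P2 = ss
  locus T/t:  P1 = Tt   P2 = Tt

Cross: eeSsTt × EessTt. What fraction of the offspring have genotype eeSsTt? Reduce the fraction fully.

P(eeSsTt) = 1/8

eeSsTt gametes: eST×2, eSt×2, esT×2, est×2
EessTt gametes: EsT×2, Est×2, esT×2, est×2
eeSsTt×EessTt grid (8·8=64): EeSsTT=4 EeSsTt=8 EeSstt=4 EessTT=4 EessTt=8 Eesstt=4 eeSsTT=4 eeSsTt=8 eeSstt=4 eessTT=4 eessTt=8 eesstt=4
eeSsTt hits 8/64; gcd=8; 8÷8/64÷8 = 1/8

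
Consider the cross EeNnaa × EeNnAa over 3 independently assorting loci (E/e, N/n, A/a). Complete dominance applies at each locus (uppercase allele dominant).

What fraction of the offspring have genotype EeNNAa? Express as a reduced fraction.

P(EeNNAa) = 1/16

EeNnaa gametes: ENa×2, Ena×2, eNa×2, ena×2
EeNnAa gametes: ENA×1, ENa×1, EnA×1, Ena×1, eNA×1, eNa×1, enA×1, ena×1
EeNnaa×EeNnAa grid (8·8=64): EENNAa=2 EENNaa=2 EENnAa=4 EENnaa=4 EEnnAa=2 EEnnaa=2 EeNNAa=4 EeNNaa=4 EeNnAa=8 EeNnaa=8 EennAa=4 Eennaa=4 eeNNAa=2 eeNNaa=2 eeNnAa=4 eeNnaa=4 eennAa=2 eennaa=2
EeNNAa hits 4/64; gcd=4; 4÷4/64÷4 = 1/16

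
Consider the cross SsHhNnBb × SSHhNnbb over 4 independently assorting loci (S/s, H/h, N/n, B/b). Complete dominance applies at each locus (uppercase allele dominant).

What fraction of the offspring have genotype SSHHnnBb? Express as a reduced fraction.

SsHhNnBb gametes: SHNB×1, SHNb×1, SHnB×1, SHnb×1, ShNB×1, ShNb×1, ShnB×1, Shnb×1, sHNB×1, sHNb×1, sHnB×1, sHnb×1, shNB×1, shNb×1, shnB×1, shnb×1
SSHhNnbb gametes: SHNb×4, SHnb×4, ShNb×4, Shnb×4
SsHhNnBb×SSHhNnbb grid (16·16=256): SSHHNNBb=4 SSHHNNbb=4 SSHHNnBb=8 SSHHNnbb=8 SSHHnnBb=4 SSHHnnbb=4 SSHhNNBb=8 SSHhNNbb=8 SSHhNnBb=16 SSHhNnbb=16 SSHhnnBb=8 SSHhnnbb=8 SShhNNBb=4 SShhNNbb=4 SShhNnBb=8 SShhNnbb=8 SShhnnBb=4 SShhnnbb=4 SsHHNNBb=4 SsHHNNbb=4 SsHHNnBb=8 SsHHNnbb=8 SsHHnnBb=4 SsHHnnbb=4 SsHhNNBb=8 SsHhNNbb=8 SsHhNnBb=16 SsHhNnbb=16 SsHhnnBb=8 SsHhnnbb=8 SshhNNBb=4 SshhNNbb=4 SshhNnBb=8 SshhNnbb=8 SshhnnBb=4 Sshhnnbb=4
SSHHnnBb hits 4/256; gcd=4; 4÷4/256÷4 = 1/64

P(SSHHnnBb) = 1/64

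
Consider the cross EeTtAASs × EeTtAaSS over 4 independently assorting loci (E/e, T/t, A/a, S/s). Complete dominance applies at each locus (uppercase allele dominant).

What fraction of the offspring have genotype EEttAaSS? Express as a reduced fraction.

P(EEttAaSS) = 1/64

EeTtAASs gametes: ETAS×2, ETAs×2, EtAS×2, EtAs×2, eTAS×2, eTAs×2, etAS×2, etAs×2
EeTtAaSS gametes: ETAS×2, ETaS×2, EtAS×2, EtaS×2, eTAS×2, eTaS×2, etAS×2, etaS×2
EeTtAASs×EeTtAaSS grid (16·16=256): EETTAASS=4 EETTAASs=4 EETTAaSS=4 EETTAaSs=4 EETtAASS=8 EETtAASs=8 EETtAaSS=8 EETtAaSs=8 EEttAASS=4 EEttAASs=4 EEttAaSS=4 EEttAaSs=4 EeTTAASS=8 EeTTAASs=8 EeTTAaSS=8 EeTTAaSs=8 EeTtAASS=16 EeTtAASs=16 EeTtAaSS=16 EeTtAaSs=16 EettAASS=8 EettAASs=8 EettAaSS=8 EettAaSs=8 eeTTAASS=4 eeTTAASs=4 eeTTAaSS=4 eeTTAaSs=4 eeTtAASS=8 eeTtAASs=8 eeTtAaSS=8 eeTtAaSs=8 eettAASS=4 eettAASs=4 eettAaSS=4 eettAaSs=4
EEttAaSS hits 4/256; gcd=4; 4÷4/256÷4 = 1/64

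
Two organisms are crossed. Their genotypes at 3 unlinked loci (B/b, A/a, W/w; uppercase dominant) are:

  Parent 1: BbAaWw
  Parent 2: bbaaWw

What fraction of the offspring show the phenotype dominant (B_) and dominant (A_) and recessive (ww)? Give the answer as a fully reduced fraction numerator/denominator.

P(B_ A_ ww) = 1/16

BbAaWw gametes: BAW×1, BAw×1, BaW×1, Baw×1, bAW×1, bAw×1, baW×1, baw×1
bbaaWw gametes: baW×4, baw×4
BbAaWw×bbaaWw grid (8·8=64): BbAaWW=4 BbAaWw=8 BbAaww=4 BbaaWW=4 BbaaWw=8 Bbaaww=4 bbAaWW=4 bbAaWw=8 bbAaww=4 bbaaWW=4 bbaaWw=8 bbaaww=4
B_ A_ ww hits 4/64; gcd=4; 4÷4/64÷4 = 1/16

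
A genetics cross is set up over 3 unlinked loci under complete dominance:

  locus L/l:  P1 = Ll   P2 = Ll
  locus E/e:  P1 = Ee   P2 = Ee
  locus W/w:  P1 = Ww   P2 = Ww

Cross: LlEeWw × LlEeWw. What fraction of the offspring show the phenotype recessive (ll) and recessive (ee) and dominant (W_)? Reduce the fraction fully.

P(ll ee W_) = 3/64

LlEeWw gametes: LEW×1, LEw×1, LeW×1, Lew×1, lEW×1, lEw×1, leW×1, lew×1
LlEeWw gametes: LEW×1, LEw×1, LeW×1, Lew×1, lEW×1, lEw×1, leW×1, lew×1
LlEeWw×LlEeWw grid (8·8=64): LLEEWW=1 LLEEWw=2 LLEEww=1 LLEeWW=2 LLEeWw=4 LLEeww=2 LLeeWW=1 LLeeWw=2 LLeeww=1 LlEEWW=2 LlEEWw=4 LlEEww=2 LlEeWW=4 LlEeWw=8 LlEeww=4 LleeWW=2 LleeWw=4 Lleeww=2 llEEWW=1 llEEWw=2 llEEww=1 llEeWW=2 llEeWw=4 llEeww=2 lleeWW=1 lleeWw=2 lleeww=1
ll ee W_ hits 3/64; gcd=1; 3÷1/64÷1 = 3/64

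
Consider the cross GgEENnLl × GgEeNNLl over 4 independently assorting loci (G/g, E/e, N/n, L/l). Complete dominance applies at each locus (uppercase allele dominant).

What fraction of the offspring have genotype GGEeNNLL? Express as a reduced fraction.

GgEENnLl gametes: GENL×2, GENl×2, GEnL×2, GEnl×2, gENL×2, gENl×2, gEnL×2, gEnl×2
GgEeNNLl gametes: GENL×2, GENl×2, GeNL×2, GeNl×2, gENL×2, gENl×2, geNL×2, geNl×2
GgEENnLl×GgEeNNLl grid (16·16=256): GGEENNLL=4 GGEENNLl=8 GGEENNll=4 GGEENnLL=4 GGEENnLl=8 GGEENnll=4 GGEeNNLL=4 GGEeNNLl=8 GGEeNNll=4 GGEeNnLL=4 GGEeNnLl=8 GGEeNnll=4 GgEENNLL=8 GgEENNLl=16 GgEENNll=8 GgEENnLL=8 GgEENnLl=16 GgEENnll=8 GgEeNNLL=8 GgEeNNLl=16 GgEeNNll=8 GgEeNnLL=8 GgEeNnLl=16 GgEeNnll=8 ggEENNLL=4 ggEENNLl=8 ggEENNll=4 ggEENnLL=4 ggEENnLl=8 ggEENnll=4 ggEeNNLL=4 ggEeNNLl=8 ggEeNNll=4 ggEeNnLL=4 ggEeNnLl=8 ggEeNnll=4
GGEeNNLL hits 4/256; gcd=4; 4÷4/256÷4 = 1/64

P(GGEeNNLL) = 1/64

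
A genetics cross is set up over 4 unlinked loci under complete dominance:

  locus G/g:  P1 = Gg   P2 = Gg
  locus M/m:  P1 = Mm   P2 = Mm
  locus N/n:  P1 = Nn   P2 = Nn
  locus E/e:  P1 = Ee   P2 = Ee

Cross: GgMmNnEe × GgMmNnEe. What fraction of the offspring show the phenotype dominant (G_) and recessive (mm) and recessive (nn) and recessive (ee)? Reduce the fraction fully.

GgMmNnEe gametes: GMNE×1, GMNe×1, GMnE×1, GMne×1, GmNE×1, GmNe×1, GmnE×1, Gmne×1, gMNE×1, gMNe×1, gMnE×1, gMne×1, gmNE×1, gmNe×1, gmnE×1, gmne×1
GgMmNnEe gametes: GMNE×1, GMNe×1, GMnE×1, GMne×1, GmNE×1, GmNe×1, GmnE×1, Gmne×1, gMNE×1, gMNe×1, gMnE×1, gMne×1, gmNE×1, gmNe×1, gmnE×1, gmne×1
GgMmNnEe×GgMmNnEe grid (16·16=256): GGMMNNEE=1 GGMMNNEe=2 GGMMNNee=1 GGMMNnEE=2 GGMMNnEe=4 GGMMNnee=2 GGMMnnEE=1 GGMMnnEe=2 GGMMnnee=1 GGMmNNEE=2 GGMmNNEe=4 GGMmNNee=2 GGMmNnEE=4 GGMmNnEe=8 GGMmNnee=4 GGMmnnEE=2 GGMmnnEe=4 GGMmnnee=2 GGmmNNEE=1 GGmmNNEe=2 GGmmNNee=1 GGmmNnEE=2 GGmmNnEe=4 GGmmNnee=2 GGmmnnEE=1 GGmmnnEe=2 GGmmnnee=1 GgMMNNEE=2 GgMMNNEe=4 GgMMNNee=2 GgMMNnEE=4 GgMMNnEe=8 GgMMNnee=4 GgMMnnEE=2 GgMMnnEe=4 GgMMnnee=2 GgMmNNEE=4 GgMmNNEe=8 GgMmNNee=4 GgMmNnEE=8 GgMmNnEe=16 GgMmNnee=8 GgMmnnEE=4 GgMmnnEe=8 GgMmnnee=4 GgmmNNEE=2 GgmmNNEe=4 GgmmNNee=2 GgmmNnEE=4 GgmmNnEe=8 GgmmNnee=4 GgmmnnEE=2 GgmmnnEe=4 Ggmmnnee=2 ggMMNNEE=1 ggMMNNEe=2 ggMMNNee=1 ggMMNnEE=2 ggMMNnEe=4 ggMMNnee=2 ggMMnnEE=1 ggMMnnEe=2 ggMMnnee=1 ggMmNNEE=2 ggMmNNEe=4 ggMmNNee=2 ggMmNnEE=4 ggMmNnEe=8 ggMmNnee=4 ggMmnnEE=2 ggMmnnEe=4 ggMmnnee=2 ggmmNNEE=1 ggmmNNEe=2 ggmmNNee=1 ggmmNnEE=2 ggmmNnEe=4 ggmmNnee=2 ggmmnnEE=1 ggmmnnEe=2 ggmmnnee=1
G_ mm nn ee hits 3/256; gcd=1; 3÷1/256÷1 = 3/256

P(G_ mm nn ee) = 3/256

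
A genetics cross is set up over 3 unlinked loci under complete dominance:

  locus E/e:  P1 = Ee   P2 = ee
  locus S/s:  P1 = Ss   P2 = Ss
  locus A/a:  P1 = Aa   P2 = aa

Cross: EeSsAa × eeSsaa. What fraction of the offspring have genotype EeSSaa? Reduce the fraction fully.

P(EeSSaa) = 1/16

EeSsAa gametes: ESA×1, ESa×1, EsA×1, Esa×1, eSA×1, eSa×1, esA×1, esa×1
eeSsaa gametes: eSa×4, esa×4
EeSsAa×eeSsaa grid (8·8=64): EeSSAa=4 EeSSaa=4 EeSsAa=8 EeSsaa=8 EessAa=4 Eessaa=4 eeSSAa=4 eeSSaa=4 eeSsAa=8 eeSsaa=8 eessAa=4 eessaa=4
EeSSaa hits 4/64; gcd=4; 4÷4/64÷4 = 1/16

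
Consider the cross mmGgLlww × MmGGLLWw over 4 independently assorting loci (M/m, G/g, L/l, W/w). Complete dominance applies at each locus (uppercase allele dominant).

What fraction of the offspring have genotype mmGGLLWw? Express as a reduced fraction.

mmGgLlww gametes: mGLw×4, mGlw×4, mgLw×4, mglw×4
MmGGLLWw gametes: MGLW×4, MGLw×4, mGLW×4, mGLw×4
mmGgLlww×MmGGLLWw grid (16·16=256): MmGGLLWw=16 MmGGLLww=16 MmGGLlWw=16 MmGGLlww=16 MmGgLLWw=16 MmGgLLww=16 MmGgLlWw=16 MmGgLlww=16 mmGGLLWw=16 mmGGLLww=16 mmGGLlWw=16 mmGGLlww=16 mmGgLLWw=16 mmGgLLww=16 mmGgLlWw=16 mmGgLlww=16
mmGGLLWw hits 16/256; gcd=16; 16÷16/256÷16 = 1/16

P(mmGGLLWw) = 1/16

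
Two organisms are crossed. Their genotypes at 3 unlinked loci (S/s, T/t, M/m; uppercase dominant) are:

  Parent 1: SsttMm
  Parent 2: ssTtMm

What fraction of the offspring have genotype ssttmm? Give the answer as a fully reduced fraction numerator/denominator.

SsttMm gametes: StM×2, Stm×2, stM×2, stm×2
ssTtMm gametes: sTM×2, sTm×2, stM×2, stm×2
SsttMm×ssTtMm grid (8·8=64): SsTtMM=4 SsTtMm=8 SsTtmm=4 SsttMM=4 SsttMm=8 Ssttmm=4 ssTtMM=4 ssTtMm=8 ssTtmm=4 ssttMM=4 ssttMm=8 ssttmm=4
ssttmm hits 4/64; gcd=4; 4÷4/64÷4 = 1/16

P(ssttmm) = 1/16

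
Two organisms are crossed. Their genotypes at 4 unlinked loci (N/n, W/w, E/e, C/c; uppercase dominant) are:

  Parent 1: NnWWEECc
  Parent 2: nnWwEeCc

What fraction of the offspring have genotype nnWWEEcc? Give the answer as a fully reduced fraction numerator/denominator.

NnWWEECc gametes: NWEC×4, NWEc×4, nWEC×4, nWEc×4
nnWwEeCc gametes: nWEC×2, nWEc×2, nWeC×2, nWec×2, nwEC×2, nwEc×2, nweC×2, nwec×2
NnWWEECc×nnWwEeCc grid (16·16=256): NnWWEECC=8 NnWWEECc=16 NnWWEEcc=8 NnWWEeCC=8 NnWWEeCc=16 NnWWEecc=8 NnWwEECC=8 NnWwEECc=16 NnWwEEcc=8 NnWwEeCC=8 NnWwEeCc=16 NnWwEecc=8 nnWWEECC=8 nnWWEECc=16 nnWWEEcc=8 nnWWEeCC=8 nnWWEeCc=16 nnWWEecc=8 nnWwEECC=8 nnWwEECc=16 nnWwEEcc=8 nnWwEeCC=8 nnWwEeCc=16 nnWwEecc=8
nnWWEEcc hits 8/256; gcd=8; 8÷8/256÷8 = 1/32

P(nnWWEEcc) = 1/32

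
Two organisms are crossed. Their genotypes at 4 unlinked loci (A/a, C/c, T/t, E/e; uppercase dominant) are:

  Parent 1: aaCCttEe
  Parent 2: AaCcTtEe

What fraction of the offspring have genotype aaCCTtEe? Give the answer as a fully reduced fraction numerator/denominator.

aaCCttEe gametes: aCtE×8, aCte×8
AaCcTtEe gametes: ACTE×1, ACTe×1, ACtE×1, ACte×1, AcTE×1, AcTe×1, ActE×1, Acte×1, aCTE×1, aCTe×1, aCtE×1, aCte×1, acTE×1, acTe×1, actE×1, acte×1
aaCCttEe×AaCcTtEe grid (16·16=256): AaCCTtEE=8 AaCCTtEe=16 AaCCTtee=8 AaCCttEE=8 AaCCttEe=16 AaCCttee=8 AaCcTtEE=8 AaCcTtEe=16 AaCcTtee=8 AaCcttEE=8 AaCcttEe=16 AaCcttee=8 aaCCTtEE=8 aaCCTtEe=16 aaCCTtee=8 aaCCttEE=8 aaCCttEe=16 aaCCttee=8 aaCcTtEE=8 aaCcTtEe=16 aaCcTtee=8 aaCcttEE=8 aaCcttEe=16 aaCcttee=8
aaCCTtEe hits 16/256; gcd=16; 16÷16/256÷16 = 1/16

P(aaCCTtEe) = 1/16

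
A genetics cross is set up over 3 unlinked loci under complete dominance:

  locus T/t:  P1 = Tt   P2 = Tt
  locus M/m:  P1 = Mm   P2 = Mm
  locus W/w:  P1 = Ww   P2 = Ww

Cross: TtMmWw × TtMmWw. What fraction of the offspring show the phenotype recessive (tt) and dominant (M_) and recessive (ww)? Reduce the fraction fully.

P(tt M_ ww) = 3/64

TtMmWw gametes: TMW×1, TMw×1, TmW×1, Tmw×1, tMW×1, tMw×1, tmW×1, tmw×1
TtMmWw gametes: TMW×1, TMw×1, TmW×1, Tmw×1, tMW×1, tMw×1, tmW×1, tmw×1
TtMmWw×TtMmWw grid (8·8=64): TTMMWW=1 TTMMWw=2 TTMMww=1 TTMmWW=2 TTMmWw=4 TTMmww=2 TTmmWW=1 TTmmWw=2 TTmmww=1 TtMMWW=2 TtMMWw=4 TtMMww=2 TtMmWW=4 TtMmWw=8 TtMmww=4 TtmmWW=2 TtmmWw=4 Ttmmww=2 ttMMWW=1 ttMMWw=2 ttMMww=1 ttMmWW=2 ttMmWw=4 ttMmww=2 ttmmWW=1 ttmmWw=2 ttmmww=1
tt M_ ww hits 3/64; gcd=1; 3÷1/64÷1 = 3/64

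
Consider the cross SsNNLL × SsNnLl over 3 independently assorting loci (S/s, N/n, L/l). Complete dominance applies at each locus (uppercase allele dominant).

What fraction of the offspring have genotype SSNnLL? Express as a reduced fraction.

SsNNLL gametes: SNL×4, sNL×4
SsNnLl gametes: SNL×1, SNl×1, SnL×1, Snl×1, sNL×1, sNl×1, snL×1, snl×1
SsNNLL×SsNnLl grid (8·8=64): SSNNLL=4 SSNNLl=4 SSNnLL=4 SSNnLl=4 SsNNLL=8 SsNNLl=8 SsNnLL=8 SsNnLl=8 ssNNLL=4 ssNNLl=4 ssNnLL=4 ssNnLl=4
SSNnLL hits 4/64; gcd=4; 4÷4/64÷4 = 1/16

P(SSNnLL) = 1/16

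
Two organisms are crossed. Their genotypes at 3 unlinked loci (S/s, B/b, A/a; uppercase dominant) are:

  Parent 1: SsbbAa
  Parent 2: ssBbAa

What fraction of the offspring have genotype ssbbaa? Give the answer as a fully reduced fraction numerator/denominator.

SsbbAa gametes: SbA×2, Sba×2, sbA×2, sba×2
ssBbAa gametes: sBA×2, sBa×2, sbA×2, sba×2
SsbbAa×ssBbAa grid (8·8=64): SsBbAA=4 SsBbAa=8 SsBbaa=4 SsbbAA=4 SsbbAa=8 Ssbbaa=4 ssBbAA=4 ssBbAa=8 ssBbaa=4 ssbbAA=4 ssbbAa=8 ssbbaa=4
ssbbaa hits 4/64; gcd=4; 4÷4/64÷4 = 1/16

P(ssbbaa) = 1/16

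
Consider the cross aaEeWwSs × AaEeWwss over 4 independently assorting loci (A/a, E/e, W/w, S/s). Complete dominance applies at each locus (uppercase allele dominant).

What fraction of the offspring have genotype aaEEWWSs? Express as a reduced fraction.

P(aaEEWWSs) = 1/64

aaEeWwSs gametes: aEWS×2, aEWs×2, aEwS×2, aEws×2, aeWS×2, aeWs×2, aewS×2, aews×2
AaEeWwss gametes: AEWs×2, AEws×2, AeWs×2, Aews×2, aEWs×2, aEws×2, aeWs×2, aews×2
aaEeWwSs×AaEeWwss grid (16·16=256): AaEEWWSs=4 AaEEWWss=4 AaEEWwSs=8 AaEEWwss=8 AaEEwwSs=4 AaEEwwss=4 AaEeWWSs=8 AaEeWWss=8 AaEeWwSs=16 AaEeWwss=16 AaEewwSs=8 AaEewwss=8 AaeeWWSs=4 AaeeWWss=4 AaeeWwSs=8 AaeeWwss=8 AaeewwSs=4 Aaeewwss=4 aaEEWWSs=4 aaEEWWss=4 aaEEWwSs=8 aaEEWwss=8 aaEEwwSs=4 aaEEwwss=4 aaEeWWSs=8 aaEeWWss=8 aaEeWwSs=16 aaEeWwss=16 aaEewwSs=8 aaEewwss=8 aaeeWWSs=4 aaeeWWss=4 aaeeWwSs=8 aaeeWwss=8 aaeewwSs=4 aaeewwss=4
aaEEWWSs hits 4/256; gcd=4; 4÷4/256÷4 = 1/64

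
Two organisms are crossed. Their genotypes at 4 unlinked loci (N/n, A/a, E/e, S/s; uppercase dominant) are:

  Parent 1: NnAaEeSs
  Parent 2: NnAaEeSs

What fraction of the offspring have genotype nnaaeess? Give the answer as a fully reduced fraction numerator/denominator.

P(nnaaeess) = 1/256

NnAaEeSs gametes: NAES×1, NAEs×1, NAeS×1, NAes×1, NaES×1, NaEs×1, NaeS×1, Naes×1, nAES×1, nAEs×1, nAeS×1, nAes×1, naES×1, naEs×1, naeS×1, naes×1
NnAaEeSs gametes: NAES×1, NAEs×1, NAeS×1, NAes×1, NaES×1, NaEs×1, NaeS×1, Naes×1, nAES×1, nAEs×1, nAeS×1, nAes×1, naES×1, naEs×1, naeS×1, naes×1
NnAaEeSs×NnAaEeSs grid (16·16=256): NNAAEESS=1 NNAAEESs=2 NNAAEEss=1 NNAAEeSS=2 NNAAEeSs=4 NNAAEess=2 NNAAeeSS=1 NNAAeeSs=2 NNAAeess=1 NNAaEESS=2 NNAaEESs=4 NNAaEEss=2 NNAaEeSS=4 NNAaEeSs=8 NNAaEess=4 NNAaeeSS=2 NNAaeeSs=4 NNAaeess=2 NNaaEESS=1 NNaaEESs=2 NNaaEEss=1 NNaaEeSS=2 NNaaEeSs=4 NNaaEess=2 NNaaeeSS=1 NNaaeeSs=2 NNaaeess=1 NnAAEESS=2 NnAAEESs=4 NnAAEEss=2 NnAAEeSS=4 NnAAEeSs=8 NnAAEess=4 NnAAeeSS=2 NnAAeeSs=4 NnAAeess=2 NnAaEESS=4 NnAaEESs=8 NnAaEEss=4 NnAaEeSS=8 NnAaEeSs=16 NnAaEess=8 NnAaeeSS=4 NnAaeeSs=8 NnAaeess=4 NnaaEESS=2 NnaaEESs=4 NnaaEEss=2 NnaaEeSS=4 NnaaEeSs=8 NnaaEess=4 NnaaeeSS=2 NnaaeeSs=4 Nnaaeess=2 nnAAEESS=1 nnAAEESs=2 nnAAEEss=1 nnAAEeSS=2 nnAAEeSs=4 nnAAEess=2 nnAAeeSS=1 nnAAeeSs=2 nnAAeess=1 nnAaEESS=2 nnAaEESs=4 nnAaEEss=2 nnAaEeSS=4 nnAaEeSs=8 nnAaEess=4 nnAaeeSS=2 nnAaeeSs=4 nnAaeess=2 nnaaEESS=1 nnaaEESs=2 nnaaEEss=1 nnaaEeSS=2 nnaaEeSs=4 nnaaEess=2 nnaaeeSS=1 nnaaeeSs=2 nnaaeess=1
nnaaeess hits 1/256; gcd=1; 1÷1/256÷1 = 1/256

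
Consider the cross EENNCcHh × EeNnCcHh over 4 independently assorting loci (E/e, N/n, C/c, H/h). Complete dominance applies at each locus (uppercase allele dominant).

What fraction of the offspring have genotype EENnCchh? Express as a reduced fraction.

EENNCcHh gametes: ENCH×4, ENCh×4, ENcH×4, ENch×4
EeNnCcHh gametes: ENCH×1, ENCh×1, ENcH×1, ENch×1, EnCH×1, EnCh×1, EncH×1, Ench×1, eNCH×1, eNCh×1, eNcH×1, eNch×1, enCH×1, enCh×1, encH×1, ench×1
EENNCcHh×EeNnCcHh grid (16·16=256): EENNCCHH=4 EENNCCHh=8 EENNCChh=4 EENNCcHH=8 EENNCcHh=16 EENNCchh=8 EENNccHH=4 EENNccHh=8 EENNcchh=4 EENnCCHH=4 EENnCCHh=8 EENnCChh=4 EENnCcHH=8 EENnCcHh=16 EENnCchh=8 EENnccHH=4 EENnccHh=8 EENncchh=4 EeNNCCHH=4 EeNNCCHh=8 EeNNCChh=4 EeNNCcHH=8 EeNNCcHh=16 EeNNCchh=8 EeNNccHH=4 EeNNccHh=8 EeNNcchh=4 EeNnCCHH=4 EeNnCCHh=8 EeNnCChh=4 EeNnCcHH=8 EeNnCcHh=16 EeNnCchh=8 EeNnccHH=4 EeNnccHh=8 EeNncchh=4
EENnCchh hits 8/256; gcd=8; 8÷8/256÷8 = 1/32

P(EENnCchh) = 1/32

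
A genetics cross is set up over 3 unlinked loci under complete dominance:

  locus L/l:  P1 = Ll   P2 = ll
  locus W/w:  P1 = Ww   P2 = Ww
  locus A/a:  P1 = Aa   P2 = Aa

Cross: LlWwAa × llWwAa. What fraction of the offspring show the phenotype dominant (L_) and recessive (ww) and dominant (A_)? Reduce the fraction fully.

LlWwAa gametes: LWA×1, LWa×1, LwA×1, Lwa×1, lWA×1, lWa×1, lwA×1, lwa×1
llWwAa gametes: lWA×2, lWa×2, lwA×2, lwa×2
LlWwAa×llWwAa grid (8·8=64): LlWWAA=2 LlWWAa=4 LlWWaa=2 LlWwAA=4 LlWwAa=8 LlWwaa=4 LlwwAA=2 LlwwAa=4 Llwwaa=2 llWWAA=2 llWWAa=4 llWWaa=2 llWwAA=4 llWwAa=8 llWwaa=4 llwwAA=2 llwwAa=4 llwwaa=2
L_ ww A_ hits 6/64; gcd=2; 6÷2/64÷2 = 3/32

P(L_ ww A_) = 3/32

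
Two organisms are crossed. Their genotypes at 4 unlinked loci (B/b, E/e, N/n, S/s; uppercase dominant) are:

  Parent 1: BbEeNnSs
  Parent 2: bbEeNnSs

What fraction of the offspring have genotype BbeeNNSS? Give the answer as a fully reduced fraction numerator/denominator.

P(BbeeNNSS) = 1/128

BbEeNnSs gametes: BENS×1, BENs×1, BEnS×1, BEns×1, BeNS×1, BeNs×1, BenS×1, Bens×1, bENS×1, bENs×1, bEnS×1, bEns×1, beNS×1, beNs×1, benS×1, bens×1
bbEeNnSs gametes: bENS×2, bENs×2, bEnS×2, bEns×2, beNS×2, beNs×2, benS×2, bens×2
BbEeNnSs×bbEeNnSs grid (16·16=256): BbEENNSS=2 BbEENNSs=4 BbEENNss=2 BbEENnSS=4 BbEENnSs=8 BbEENnss=4 BbEEnnSS=2 BbEEnnSs=4 BbEEnnss=2 BbEeNNSS=4 BbEeNNSs=8 BbEeNNss=4 BbEeNnSS=8 BbEeNnSs=16 BbEeNnss=8 BbEennSS=4 BbEennSs=8 BbEennss=4 BbeeNNSS=2 BbeeNNSs=4 BbeeNNss=2 BbeeNnSS=4 BbeeNnSs=8 BbeeNnss=4 BbeennSS=2 BbeennSs=4 Bbeennss=2 bbEENNSS=2 bbEENNSs=4 bbEENNss=2 bbEENnSS=4 bbEENnSs=8 bbEENnss=4 bbEEnnSS=2 bbEEnnSs=4 bbEEnnss=2 bbEeNNSS=4 bbEeNNSs=8 bbEeNNss=4 bbEeNnSS=8 bbEeNnSs=16 bbEeNnss=8 bbEennSS=4 bbEennSs=8 bbEennss=4 bbeeNNSS=2 bbeeNNSs=4 bbeeNNss=2 bbeeNnSS=4 bbeeNnSs=8 bbeeNnss=4 bbeennSS=2 bbeennSs=4 bbeennss=2
BbeeNNSS hits 2/256; gcd=2; 2÷2/256÷2 = 1/128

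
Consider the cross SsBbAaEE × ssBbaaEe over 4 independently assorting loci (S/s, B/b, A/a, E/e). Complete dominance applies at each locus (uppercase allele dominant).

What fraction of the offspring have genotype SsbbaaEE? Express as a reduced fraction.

SsBbAaEE gametes: SBAE×2, SBaE×2, SbAE×2, SbaE×2, sBAE×2, sBaE×2, sbAE×2, sbaE×2
ssBbaaEe gametes: sBaE×4, sBae×4, sbaE×4, sbae×4
SsBbAaEE×ssBbaaEe grid (16·16=256): SsBBAaEE=8 SsBBAaEe=8 SsBBaaEE=8 SsBBaaEe=8 SsBbAaEE=16 SsBbAaEe=16 SsBbaaEE=16 SsBbaaEe=16 SsbbAaEE=8 SsbbAaEe=8 SsbbaaEE=8 SsbbaaEe=8 ssBBAaEE=8 ssBBAaEe=8 ssBBaaEE=8 ssBBaaEe=8 ssBbAaEE=16 ssBbAaEe=16 ssBbaaEE=16 ssBbaaEe=16 ssbbAaEE=8 ssbbAaEe=8 ssbbaaEE=8 ssbbaaEe=8
SsbbaaEE hits 8/256; gcd=8; 8÷8/256÷8 = 1/32

P(SsbbaaEE) = 1/32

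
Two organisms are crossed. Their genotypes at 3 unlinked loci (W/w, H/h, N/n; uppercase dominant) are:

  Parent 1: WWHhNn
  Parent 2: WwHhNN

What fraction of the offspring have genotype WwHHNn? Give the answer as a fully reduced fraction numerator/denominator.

WWHhNn gametes: WHN×2, WHn×2, WhN×2, Whn×2
WwHhNN gametes: WHN×2, WhN×2, wHN×2, whN×2
WWHhNn×WwHhNN grid (8·8=64): WWHHNN=4 WWHHNn=4 WWHhNN=8 WWHhNn=8 WWhhNN=4 WWhhNn=4 WwHHNN=4 WwHHNn=4 WwHhNN=8 WwHhNn=8 WwhhNN=4 WwhhNn=4
WwHHNn hits 4/64; gcd=4; 4÷4/64÷4 = 1/16

P(WwHHNn) = 1/16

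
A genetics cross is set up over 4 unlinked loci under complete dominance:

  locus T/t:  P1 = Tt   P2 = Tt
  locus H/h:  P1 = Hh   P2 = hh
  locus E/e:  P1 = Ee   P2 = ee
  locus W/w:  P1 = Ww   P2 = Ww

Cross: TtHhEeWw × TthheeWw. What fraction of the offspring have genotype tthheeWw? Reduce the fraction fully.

TtHhEeWw gametes: THEW×1, THEw×1, THeW×1, THew×1, ThEW×1, ThEw×1, TheW×1, Thew×1, tHEW×1, tHEw×1, tHeW×1, tHew×1, thEW×1, thEw×1, theW×1, thew×1
TthheeWw gametes: TheW×4, Thew×4, theW×4, thew×4
TtHhEeWw×TthheeWw grid (16·16=256): TTHhEeWW=4 TTHhEeWw=8 TTHhEeww=4 TTHheeWW=4 TTHheeWw=8 TTHheeww=4 TThhEeWW=4 TThhEeWw=8 TThhEeww=4 TThheeWW=4 TThheeWw=8 TThheeww=4 TtHhEeWW=8 TtHhEeWw=16 TtHhEeww=8 TtHheeWW=8 TtHheeWw=16 TtHheeww=8 TthhEeWW=8 TthhEeWw=16 TthhEeww=8 TthheeWW=8 TthheeWw=16 Tthheeww=8 ttHhEeWW=4 ttHhEeWw=8 ttHhEeww=4 ttHheeWW=4 ttHheeWw=8 ttHheeww=4 tthhEeWW=4 tthhEeWw=8 tthhEeww=4 tthheeWW=4 tthheeWw=8 tthheeww=4
tthheeWw hits 8/256; gcd=8; 8÷8/256÷8 = 1/32

P(tthheeWw) = 1/32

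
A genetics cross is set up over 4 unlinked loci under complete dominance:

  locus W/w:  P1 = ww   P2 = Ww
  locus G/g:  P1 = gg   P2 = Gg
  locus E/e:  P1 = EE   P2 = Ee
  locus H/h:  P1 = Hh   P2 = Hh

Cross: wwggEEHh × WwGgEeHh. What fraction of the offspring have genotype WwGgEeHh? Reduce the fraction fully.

wwggEEHh gametes: wgEH×8, wgEh×8
WwGgEeHh gametes: WGEH×1, WGEh×1, WGeH×1, WGeh×1, WgEH×1, WgEh×1, WgeH×1, Wgeh×1, wGEH×1, wGEh×1, wGeH×1, wGeh×1, wgEH×1, wgEh×1, wgeH×1, wgeh×1
wwggEEHh×WwGgEeHh grid (16·16=256): WwGgEEHH=8 WwGgEEHh=16 WwGgEEhh=8 WwGgEeHH=8 WwGgEeHh=16 WwGgEehh=8 WwggEEHH=8 WwggEEHh=16 WwggEEhh=8 WwggEeHH=8 WwggEeHh=16 WwggEehh=8 wwGgEEHH=8 wwGgEEHh=16 wwGgEEhh=8 wwGgEeHH=8 wwGgEeHh=16 wwGgEehh=8 wwggEEHH=8 wwggEEHh=16 wwggEEhh=8 wwggEeHH=8 wwggEeHh=16 wwggEehh=8
WwGgEeHh hits 16/256; gcd=16; 16÷16/256÷16 = 1/16

P(WwGgEeHh) = 1/16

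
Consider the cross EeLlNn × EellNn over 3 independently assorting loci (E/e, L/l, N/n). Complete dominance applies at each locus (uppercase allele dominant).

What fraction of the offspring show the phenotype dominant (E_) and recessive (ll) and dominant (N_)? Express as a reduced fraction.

EeLlNn gametes: ELN×1, ELn×1, ElN×1, Eln×1, eLN×1, eLn×1, elN×1, eln×1
EellNn gametes: ElN×2, Eln×2, elN×2, eln×2
EeLlNn×EellNn grid (8·8=64): EELlNN=2 EELlNn=4 EELlnn=2 EEllNN=2 EEllNn=4 EEllnn=2 EeLlNN=4 EeLlNn=8 EeLlnn=4 EellNN=4 EellNn=8 Eellnn=4 eeLlNN=2 eeLlNn=4 eeLlnn=2 eellNN=2 eellNn=4 eellnn=2
E_ ll N_ hits 18/64; gcd=2; 18÷2/64÷2 = 9/32

P(E_ ll N_) = 9/32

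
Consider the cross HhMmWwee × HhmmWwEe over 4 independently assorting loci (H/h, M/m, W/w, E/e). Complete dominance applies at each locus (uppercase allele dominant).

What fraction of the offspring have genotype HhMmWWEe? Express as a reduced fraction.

P(HhMmWWEe) = 1/32

HhMmWwee gametes: HMWe×2, HMwe×2, HmWe×2, Hmwe×2, hMWe×2, hMwe×2, hmWe×2, hmwe×2
HhmmWwEe gametes: HmWE×2, HmWe×2, HmwE×2, Hmwe×2, hmWE×2, hmWe×2, hmwE×2, hmwe×2
HhMmWwee×HhmmWwEe grid (16·16=256): HHMmWWEe=4 HHMmWWee=4 HHMmWwEe=8 HHMmWwee=8 HHMmwwEe=4 HHMmwwee=4 HHmmWWEe=4 HHmmWWee=4 HHmmWwEe=8 HHmmWwee=8 HHmmwwEe=4 HHmmwwee=4 HhMmWWEe=8 HhMmWWee=8 HhMmWwEe=16 HhMmWwee=16 HhMmwwEe=8 HhMmwwee=8 HhmmWWEe=8 HhmmWWee=8 HhmmWwEe=16 HhmmWwee=16 HhmmwwEe=8 Hhmmwwee=8 hhMmWWEe=4 hhMmWWee=4 hhMmWwEe=8 hhMmWwee=8 hhMmwwEe=4 hhMmwwee=4 hhmmWWEe=4 hhmmWWee=4 hhmmWwEe=8 hhmmWwee=8 hhmmwwEe=4 hhmmwwee=4
HhMmWWEe hits 8/256; gcd=8; 8÷8/256÷8 = 1/32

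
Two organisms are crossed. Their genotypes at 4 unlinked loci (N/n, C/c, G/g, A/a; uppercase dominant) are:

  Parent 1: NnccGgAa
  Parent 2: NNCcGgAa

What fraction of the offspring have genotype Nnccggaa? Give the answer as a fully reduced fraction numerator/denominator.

NnccGgAa gametes: NcGA×2, NcGa×2, NcgA×2, Ncga×2, ncGA×2, ncGa×2, ncgA×2, ncga×2
NNCcGgAa gametes: NCGA×2, NCGa×2, NCgA×2, NCga×2, NcGA×2, NcGa×2, NcgA×2, Ncga×2
NnccGgAa×NNCcGgAa grid (16·16=256): NNCcGGAA=4 NNCcGGAa=8 NNCcGGaa=4 NNCcGgAA=8 NNCcGgAa=16 NNCcGgaa=8 NNCcggAA=4 NNCcggAa=8 NNCcggaa=4 NNccGGAA=4 NNccGGAa=8 NNccGGaa=4 NNccGgAA=8 NNccGgAa=16 NNccGgaa=8 NNccggAA=4 NNccggAa=8 NNccggaa=4 NnCcGGAA=4 NnCcGGAa=8 NnCcGGaa=4 NnCcGgAA=8 NnCcGgAa=16 NnCcGgaa=8 NnCcggAA=4 NnCcggAa=8 NnCcggaa=4 NnccGGAA=4 NnccGGAa=8 NnccGGaa=4 NnccGgAA=8 NnccGgAa=16 NnccGgaa=8 NnccggAA=4 NnccggAa=8 Nnccggaa=4
Nnccggaa hits 4/256; gcd=4; 4÷4/256÷4 = 1/64

P(Nnccggaa) = 1/64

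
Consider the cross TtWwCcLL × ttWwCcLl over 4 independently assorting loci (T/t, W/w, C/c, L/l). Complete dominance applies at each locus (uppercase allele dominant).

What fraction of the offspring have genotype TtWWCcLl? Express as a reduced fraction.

TtWwCcLL gametes: TWCL×2, TWcL×2, TwCL×2, TwcL×2, tWCL×2, tWcL×2, twCL×2, twcL×2
ttWwCcLl gametes: tWCL×2, tWCl×2, tWcL×2, tWcl×2, twCL×2, twCl×2, twcL×2, twcl×2
TtWwCcLL×ttWwCcLl grid (16·16=256): TtWWCCLL=4 TtWWCCLl=4 TtWWCcLL=8 TtWWCcLl=8 TtWWccLL=4 TtWWccLl=4 TtWwCCLL=8 TtWwCCLl=8 TtWwCcLL=16 TtWwCcLl=16 TtWwccLL=8 TtWwccLl=8 TtwwCCLL=4 TtwwCCLl=4 TtwwCcLL=8 TtwwCcLl=8 TtwwccLL=4 TtwwccLl=4 ttWWCCLL=4 ttWWCCLl=4 ttWWCcLL=8 ttWWCcLl=8 ttWWccLL=4 ttWWccLl=4 ttWwCCLL=8 ttWwCCLl=8 ttWwCcLL=16 ttWwCcLl=16 ttWwccLL=8 ttWwccLl=8 ttwwCCLL=4 ttwwCCLl=4 ttwwCcLL=8 ttwwCcLl=8 ttwwccLL=4 ttwwccLl=4
TtWWCcLl hits 8/256; gcd=8; 8÷8/256÷8 = 1/32

P(TtWWCcLl) = 1/32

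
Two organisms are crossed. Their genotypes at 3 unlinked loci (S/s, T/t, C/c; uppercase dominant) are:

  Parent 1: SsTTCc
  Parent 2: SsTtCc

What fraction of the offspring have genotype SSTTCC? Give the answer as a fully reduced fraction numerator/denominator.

P(SSTTCC) = 1/32

SsTTCc gametes: STC×2, STc×2, sTC×2, sTc×2
SsTtCc gametes: STC×1, STc×1, StC×1, Stc×1, sTC×1, sTc×1, stC×1, stc×1
SsTTCc×SsTtCc grid (8·8=64): SSTTCC=2 SSTTCc=4 SSTTcc=2 SSTtCC=2 SSTtCc=4 SSTtcc=2 SsTTCC=4 SsTTCc=8 SsTTcc=4 SsTtCC=4 SsTtCc=8 SsTtcc=4 ssTTCC=2 ssTTCc=4 ssTTcc=2 ssTtCC=2 ssTtCc=4 ssTtcc=2
SSTTCC hits 2/64; gcd=2; 2÷2/64÷2 = 1/32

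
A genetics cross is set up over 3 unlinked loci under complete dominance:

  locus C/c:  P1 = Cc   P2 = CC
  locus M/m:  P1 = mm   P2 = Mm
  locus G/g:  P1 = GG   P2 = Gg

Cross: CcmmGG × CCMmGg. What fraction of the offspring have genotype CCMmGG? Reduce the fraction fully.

CcmmGG gametes: CmG×4, cmG×4
CCMmGg gametes: CMG×2, CMg×2, CmG×2, Cmg×2
CcmmGG×CCMmGg grid (8·8=64): CCMmGG=8 CCMmGg=8 CCmmGG=8 CCmmGg=8 CcMmGG=8 CcMmGg=8 CcmmGG=8 CcmmGg=8
CCMmGG hits 8/64; gcd=8; 8÷8/64÷8 = 1/8

P(CCMmGG) = 1/8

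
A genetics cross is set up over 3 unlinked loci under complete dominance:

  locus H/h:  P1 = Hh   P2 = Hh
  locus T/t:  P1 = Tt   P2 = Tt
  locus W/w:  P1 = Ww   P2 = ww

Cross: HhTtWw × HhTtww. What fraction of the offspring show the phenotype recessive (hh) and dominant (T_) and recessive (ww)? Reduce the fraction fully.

HhTtWw gametes: HTW×1, HTw×1, HtW×1, Htw×1, hTW×1, hTw×1, htW×1, htw×1
HhTtww gametes: HTw×2, Htw×2, hTw×2, htw×2
HhTtWw×HhTtww grid (8·8=64): HHTTWw=2 HHTTww=2 HHTtWw=4 HHTtww=4 HHttWw=2 HHttww=2 HhTTWw=4 HhTTww=4 HhTtWw=8 HhTtww=8 HhttWw=4 Hhttww=4 hhTTWw=2 hhTTww=2 hhTtWw=4 hhTtww=4 hhttWw=2 hhttww=2
hh T_ ww hits 6/64; gcd=2; 6÷2/64÷2 = 3/32

P(hh T_ ww) = 3/32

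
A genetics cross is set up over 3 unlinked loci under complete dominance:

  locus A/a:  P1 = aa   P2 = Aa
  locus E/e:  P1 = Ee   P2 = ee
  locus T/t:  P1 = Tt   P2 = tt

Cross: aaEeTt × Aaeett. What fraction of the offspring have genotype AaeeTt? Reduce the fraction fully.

P(AaeeTt) = 1/8

aaEeTt gametes: aET×2, aEt×2, aeT×2, aet×2
Aaeett gametes: Aet×4, aet×4
aaEeTt×Aaeett grid (8·8=64): AaEeTt=8 AaEett=8 AaeeTt=8 Aaeett=8 aaEeTt=8 aaEett=8 aaeeTt=8 aaeett=8
AaeeTt hits 8/64; gcd=8; 8÷8/64÷8 = 1/8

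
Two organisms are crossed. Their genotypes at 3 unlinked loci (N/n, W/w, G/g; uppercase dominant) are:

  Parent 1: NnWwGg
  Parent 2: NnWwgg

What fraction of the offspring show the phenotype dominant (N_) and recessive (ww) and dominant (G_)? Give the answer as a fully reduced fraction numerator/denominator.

P(N_ ww G_) = 3/32

NnWwGg gametes: NWG×1, NWg×1, NwG×1, Nwg×1, nWG×1, nWg×1, nwG×1, nwg×1
NnWwgg gametes: NWg×2, Nwg×2, nWg×2, nwg×2
NnWwGg×NnWwgg grid (8·8=64): NNWWGg=2 NNWWgg=2 NNWwGg=4 NNWwgg=4 NNwwGg=2 NNwwgg=2 NnWWGg=4 NnWWgg=4 NnWwGg=8 NnWwgg=8 NnwwGg=4 Nnwwgg=4 nnWWGg=2 nnWWgg=2 nnWwGg=4 nnWwgg=4 nnwwGg=2 nnwwgg=2
N_ ww G_ hits 6/64; gcd=2; 6÷2/64÷2 = 3/32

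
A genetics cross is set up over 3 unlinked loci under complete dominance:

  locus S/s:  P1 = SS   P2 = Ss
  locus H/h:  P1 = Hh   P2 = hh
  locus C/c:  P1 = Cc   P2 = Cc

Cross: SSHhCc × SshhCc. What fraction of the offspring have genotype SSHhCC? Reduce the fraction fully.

P(SSHhCC) = 1/16

SSHhCc gametes: SHC×2, SHc×2, ShC×2, Shc×2
SshhCc gametes: ShC×2, Shc×2, shC×2, shc×2
SSHhCc×SshhCc grid (8·8=64): SSHhCC=4 SSHhCc=8 SSHhcc=4 SShhCC=4 SShhCc=8 SShhcc=4 SsHhCC=4 SsHhCc=8 SsHhcc=4 SshhCC=4 SshhCc=8 Sshhcc=4
SSHhCC hits 4/64; gcd=4; 4÷4/64÷4 = 1/16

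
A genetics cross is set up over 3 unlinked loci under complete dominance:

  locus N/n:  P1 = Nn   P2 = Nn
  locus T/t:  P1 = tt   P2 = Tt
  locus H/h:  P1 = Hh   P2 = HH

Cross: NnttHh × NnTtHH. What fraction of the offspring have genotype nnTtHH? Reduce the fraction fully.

P(nnTtHH) = 1/16

NnttHh gametes: NtH×2, Nth×2, ntH×2, nth×2
NnTtHH gametes: NTH×2, NtH×2, nTH×2, ntH×2
NnttHh×NnTtHH grid (8·8=64): NNTtHH=4 NNTtHh=4 NNttHH=4 NNttHh=4 NnTtHH=8 NnTtHh=8 NnttHH=8 NnttHh=8 nnTtHH=4 nnTtHh=4 nnttHH=4 nnttHh=4
nnTtHH hits 4/64; gcd=4; 4÷4/64÷4 = 1/16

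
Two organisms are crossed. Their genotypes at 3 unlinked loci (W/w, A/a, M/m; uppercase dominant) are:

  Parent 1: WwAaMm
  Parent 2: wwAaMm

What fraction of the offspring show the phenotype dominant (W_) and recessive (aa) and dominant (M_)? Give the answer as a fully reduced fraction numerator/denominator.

P(W_ aa M_) = 3/32

WwAaMm gametes: WAM×1, WAm×1, WaM×1, Wam×1, wAM×1, wAm×1, waM×1, wam×1
wwAaMm gametes: wAM×2, wAm×2, waM×2, wam×2
WwAaMm×wwAaMm grid (8·8=64): WwAAMM=2 WwAAMm=4 WwAAmm=2 WwAaMM=4 WwAaMm=8 WwAamm=4 WwaaMM=2 WwaaMm=4 Wwaamm=2 wwAAMM=2 wwAAMm=4 wwAAmm=2 wwAaMM=4 wwAaMm=8 wwAamm=4 wwaaMM=2 wwaaMm=4 wwaamm=2
W_ aa M_ hits 6/64; gcd=2; 6÷2/64÷2 = 3/32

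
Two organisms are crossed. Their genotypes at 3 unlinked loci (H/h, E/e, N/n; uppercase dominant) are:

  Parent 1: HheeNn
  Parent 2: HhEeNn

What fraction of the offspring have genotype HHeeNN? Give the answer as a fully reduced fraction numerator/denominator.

P(HHeeNN) = 1/32

HheeNn gametes: HeN×2, Hen×2, heN×2, hen×2
HhEeNn gametes: HEN×1, HEn×1, HeN×1, Hen×1, hEN×1, hEn×1, heN×1, hen×1
HheeNn×HhEeNn grid (8·8=64): HHEeNN=2 HHEeNn=4 HHEenn=2 HHeeNN=2 HHeeNn=4 HHeenn=2 HhEeNN=4 HhEeNn=8 HhEenn=4 HheeNN=4 HheeNn=8 Hheenn=4 hhEeNN=2 hhEeNn=4 hhEenn=2 hheeNN=2 hheeNn=4 hheenn=2
HHeeNN hits 2/64; gcd=2; 2÷2/64÷2 = 1/32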